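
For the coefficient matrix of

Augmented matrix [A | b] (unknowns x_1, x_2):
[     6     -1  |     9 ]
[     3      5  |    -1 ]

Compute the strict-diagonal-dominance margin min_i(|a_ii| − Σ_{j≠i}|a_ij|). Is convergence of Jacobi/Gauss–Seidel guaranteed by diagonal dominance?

row 1: |6| − (1) = 5
row 2: |5| − (3) = 2
minimum over rows = 2 → strictly diagonally dominant (convergence guaranteed)

2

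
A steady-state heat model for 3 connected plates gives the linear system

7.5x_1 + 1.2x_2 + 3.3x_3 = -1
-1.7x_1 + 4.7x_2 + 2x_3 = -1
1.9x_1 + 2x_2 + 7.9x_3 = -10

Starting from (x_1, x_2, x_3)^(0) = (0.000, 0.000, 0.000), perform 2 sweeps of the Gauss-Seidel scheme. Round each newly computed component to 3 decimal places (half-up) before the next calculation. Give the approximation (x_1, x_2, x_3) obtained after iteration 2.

(0.422, 0.437, -1.478)

Iteration 1:
  x_1 = (-1 - (1.2)·0.000 - (3.3)·0.000) / (7.5) = -0.133
  x_2 = (-1 - (-1.7)·-0.133 - (2)·0.000) / (4.7) = -0.261
  x_3 = (-10 - (1.9)·-0.133 - (2)·-0.261) / (7.9) = -1.168
Iteration 2:
  x_1 = (-1 - (1.2)·-0.261 - (3.3)·-1.168) / (7.5) = 0.422
  x_2 = (-1 - (-1.7)·0.422 - (2)·-1.168) / (4.7) = 0.437
  x_3 = (-10 - (1.9)·0.422 - (2)·0.437) / (7.9) = -1.478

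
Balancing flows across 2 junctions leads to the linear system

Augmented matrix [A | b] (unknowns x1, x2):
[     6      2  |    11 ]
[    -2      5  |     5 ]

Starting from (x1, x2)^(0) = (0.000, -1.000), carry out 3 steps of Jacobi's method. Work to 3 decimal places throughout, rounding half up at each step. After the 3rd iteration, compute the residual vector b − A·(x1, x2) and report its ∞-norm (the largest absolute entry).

Iteration 1:
  x1 = (11 - (2)·-1.000) / (6) = 2.167
  x2 = (5 - (-2)·0.000) / (5) = 1.000
Iteration 2:
  x1 = (11 - (2)·1.000) / (6) = 1.500
  x2 = (5 - (-2)·2.167) / (5) = 1.867
Iteration 3:
  x1 = (11 - (2)·1.867) / (6) = 1.211
  x2 = (5 - (-2)·1.500) / (5) = 1.600
Residual b − A·x = (0.534, -0.578); ∞-norm = 0.578

0.578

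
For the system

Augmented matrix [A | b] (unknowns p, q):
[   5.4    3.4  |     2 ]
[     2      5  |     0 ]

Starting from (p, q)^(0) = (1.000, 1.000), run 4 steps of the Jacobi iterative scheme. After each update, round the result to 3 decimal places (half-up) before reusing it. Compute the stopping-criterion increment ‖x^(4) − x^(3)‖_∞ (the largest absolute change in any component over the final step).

0.222

Iteration 1:
  p = (2 - (3.4)·1.000) / (5.4) = -0.259
  q = (0 - (2)·1.000) / (5) = -0.400
Iteration 2:
  p = (2 - (3.4)·-0.400) / (5.4) = 0.622
  q = (0 - (2)·-0.259) / (5) = 0.104
Iteration 3:
  p = (2 - (3.4)·0.104) / (5.4) = 0.305
  q = (0 - (2)·0.622) / (5) = -0.249
Iteration 4:
  p = (2 - (3.4)·-0.249) / (5.4) = 0.527
  q = (0 - (2)·0.305) / (5) = -0.122
Change: (0.222, 0.127) → max |·| = 0.222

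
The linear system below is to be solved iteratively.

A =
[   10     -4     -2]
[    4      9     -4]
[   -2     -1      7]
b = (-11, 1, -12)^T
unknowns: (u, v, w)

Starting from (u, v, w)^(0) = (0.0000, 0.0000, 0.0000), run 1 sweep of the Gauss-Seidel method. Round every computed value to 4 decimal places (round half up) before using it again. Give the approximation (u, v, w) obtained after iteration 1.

Iteration 1:
  u = (-11 - (-4)·0.0000 - (-2)·0.0000) / (10) = -1.1000
  v = (1 - (4)·-1.1000 - (-4)·0.0000) / (9) = 0.6000
  w = (-12 - (-2)·-1.1000 - (-1)·0.6000) / (7) = -1.9429

(-1.1000, 0.6000, -1.9429)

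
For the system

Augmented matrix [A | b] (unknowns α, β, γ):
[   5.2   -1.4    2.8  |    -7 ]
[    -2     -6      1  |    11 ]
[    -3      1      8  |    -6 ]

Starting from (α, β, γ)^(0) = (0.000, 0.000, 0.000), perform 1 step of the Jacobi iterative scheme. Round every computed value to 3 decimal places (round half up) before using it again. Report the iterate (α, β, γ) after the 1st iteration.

Iteration 1:
  α = (-7 - (-1.4)·0.000 - (2.8)·0.000) / (5.2) = -1.346
  β = (11 - (-2)·0.000 - (1)·0.000) / (-6) = -1.833
  γ = (-6 - (-3)·0.000 - (1)·0.000) / (8) = -0.750

(-1.346, -1.833, -0.750)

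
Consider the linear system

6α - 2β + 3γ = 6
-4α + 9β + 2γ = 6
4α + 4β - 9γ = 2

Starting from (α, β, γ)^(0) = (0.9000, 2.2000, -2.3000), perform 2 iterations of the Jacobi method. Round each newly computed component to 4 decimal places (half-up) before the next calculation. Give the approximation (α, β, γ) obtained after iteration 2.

Iteration 1:
  α = (6 - (-2)·2.2000 - (3)·-2.3000) / (6) = 2.8833
  β = (6 - (-4)·0.9000 - (2)·-2.3000) / (9) = 1.5778
  γ = (2 - (4)·0.9000 - (4)·2.2000) / (-9) = 1.1556
Iteration 2:
  α = (6 - (-2)·1.5778 - (3)·1.1556) / (6) = 0.9481
  β = (6 - (-4)·2.8833 - (2)·1.1556) / (9) = 1.6913
  γ = (2 - (4)·2.8833 - (4)·1.5778) / (-9) = 1.7605

(0.9481, 1.6913, 1.7605)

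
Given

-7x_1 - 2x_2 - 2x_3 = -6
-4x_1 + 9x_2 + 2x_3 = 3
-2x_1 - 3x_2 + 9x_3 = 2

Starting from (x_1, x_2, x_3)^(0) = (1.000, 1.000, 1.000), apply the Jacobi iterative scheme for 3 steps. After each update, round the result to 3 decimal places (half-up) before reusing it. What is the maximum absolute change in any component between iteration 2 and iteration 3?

Iteration 1:
  x_1 = (-6 - (-2)·1.000 - (-2)·1.000) / (-7) = 0.286
  x_2 = (3 - (-4)·1.000 - (2)·1.000) / (9) = 0.556
  x_3 = (2 - (-2)·1.000 - (-3)·1.000) / (9) = 0.778
Iteration 2:
  x_1 = (-6 - (-2)·0.556 - (-2)·0.778) / (-7) = 0.476
  x_2 = (3 - (-4)·0.286 - (2)·0.778) / (9) = 0.288
  x_3 = (2 - (-2)·0.286 - (-3)·0.556) / (9) = 0.471
Iteration 3:
  x_1 = (-6 - (-2)·0.288 - (-2)·0.471) / (-7) = 0.640
  x_2 = (3 - (-4)·0.476 - (2)·0.471) / (9) = 0.440
  x_3 = (2 - (-2)·0.476 - (-3)·0.288) / (9) = 0.424
Change: (0.164, 0.152, -0.047) → max |·| = 0.164

0.164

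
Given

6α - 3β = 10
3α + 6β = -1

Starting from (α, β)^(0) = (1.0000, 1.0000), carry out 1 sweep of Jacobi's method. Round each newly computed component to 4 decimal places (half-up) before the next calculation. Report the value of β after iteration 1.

Iteration 1:
  α = (10 - (-3)·1.0000) / (6) = 2.1667
  β = (-1 - (3)·1.0000) / (6) = -0.6667

-0.6667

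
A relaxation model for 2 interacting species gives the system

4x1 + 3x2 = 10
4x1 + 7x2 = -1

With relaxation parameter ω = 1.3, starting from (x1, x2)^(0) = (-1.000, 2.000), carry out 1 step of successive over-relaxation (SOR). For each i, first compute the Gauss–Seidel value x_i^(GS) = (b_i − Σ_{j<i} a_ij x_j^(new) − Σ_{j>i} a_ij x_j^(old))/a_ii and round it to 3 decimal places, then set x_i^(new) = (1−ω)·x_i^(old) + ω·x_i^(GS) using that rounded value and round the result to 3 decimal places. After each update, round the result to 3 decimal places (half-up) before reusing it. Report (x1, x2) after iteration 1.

(1.600, -1.974)

Iteration 1:
  x1: GS value = (10 - (3)·2.000) / (4) = 1.000;  x1 ← (1−ω)·-1.000 + ω·1.000 = 1.600
  x2: GS value = (-1 - (4)·1.600) / (7) = -1.057;  x2 ← (1−ω)·2.000 + ω·-1.057 = -1.974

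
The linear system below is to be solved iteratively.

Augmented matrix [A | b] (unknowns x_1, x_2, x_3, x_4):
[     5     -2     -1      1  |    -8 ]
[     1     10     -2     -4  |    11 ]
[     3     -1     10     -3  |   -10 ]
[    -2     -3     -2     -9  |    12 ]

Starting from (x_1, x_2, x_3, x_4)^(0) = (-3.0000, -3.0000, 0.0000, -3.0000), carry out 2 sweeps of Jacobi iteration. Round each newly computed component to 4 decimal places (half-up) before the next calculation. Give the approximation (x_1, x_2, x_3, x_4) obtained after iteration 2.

(-1.8467, 1.1933, -0.2200, -0.6222)

Iteration 1:
  x_1 = (-8 - (-2)·-3.0000 - (-1)·0.0000 - (1)·-3.0000) / (5) = -2.2000
  x_2 = (11 - (1)·-3.0000 - (-2)·0.0000 - (-4)·-3.0000) / (10) = 0.2000
  x_3 = (-10 - (3)·-3.0000 - (-1)·-3.0000 - (-3)·-3.0000) / (10) = -1.3000
  x_4 = (12 - (-2)·-3.0000 - (-3)·-3.0000 - (-2)·0.0000) / (-9) = 0.3333
Iteration 2:
  x_1 = (-8 - (-2)·0.2000 - (-1)·-1.3000 - (1)·0.3333) / (5) = -1.8467
  x_2 = (11 - (1)·-2.2000 - (-2)·-1.3000 - (-4)·0.3333) / (10) = 1.1933
  x_3 = (-10 - (3)·-2.2000 - (-1)·0.2000 - (-3)·0.3333) / (10) = -0.2200
  x_4 = (12 - (-2)·-2.2000 - (-3)·0.2000 - (-2)·-1.3000) / (-9) = -0.6222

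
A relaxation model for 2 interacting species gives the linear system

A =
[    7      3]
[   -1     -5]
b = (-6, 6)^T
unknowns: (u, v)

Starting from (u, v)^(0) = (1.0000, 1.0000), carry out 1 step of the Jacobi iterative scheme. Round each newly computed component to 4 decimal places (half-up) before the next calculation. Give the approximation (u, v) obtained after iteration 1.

(-1.2857, -1.4000)

Iteration 1:
  u = (-6 - (3)·1.0000) / (7) = -1.2857
  v = (6 - (-1)·1.0000) / (-5) = -1.4000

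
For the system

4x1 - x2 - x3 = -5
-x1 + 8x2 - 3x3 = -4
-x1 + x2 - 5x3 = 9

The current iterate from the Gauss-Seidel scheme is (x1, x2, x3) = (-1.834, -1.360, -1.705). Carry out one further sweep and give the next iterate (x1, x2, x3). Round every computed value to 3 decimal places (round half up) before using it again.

(-2.016, -1.391, -1.675)

One sweep:
  x1 = (-5 - (-1)·-1.360 - (-1)·-1.705) / (4) = -2.016
  x2 = (-4 - (-1)·-2.016 - (-3)·-1.705) / (8) = -1.391
  x3 = (9 - (-1)·-2.016 - (1)·-1.391) / (-5) = -1.675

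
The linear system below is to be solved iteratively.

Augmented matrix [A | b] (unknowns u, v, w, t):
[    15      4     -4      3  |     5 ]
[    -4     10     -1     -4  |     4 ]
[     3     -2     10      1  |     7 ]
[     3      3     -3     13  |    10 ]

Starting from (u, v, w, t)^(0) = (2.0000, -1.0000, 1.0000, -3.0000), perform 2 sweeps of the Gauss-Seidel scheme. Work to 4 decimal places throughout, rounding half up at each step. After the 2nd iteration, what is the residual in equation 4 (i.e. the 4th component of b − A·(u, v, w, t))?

-0.0002

Iteration 1:
  u = (5 - (4)·-1.0000 - (-4)·1.0000 - (3)·-3.0000) / (15) = 1.4667
  v = (4 - (-4)·1.4667 - (-1)·1.0000 - (-4)·-3.0000) / (10) = -0.1133
  w = (7 - (3)·1.4667 - (-2)·-0.1133 - (1)·-3.0000) / (10) = 0.5373
  t = (10 - (3)·1.4667 - (3)·-0.1133 - (-3)·0.5373) / (13) = 0.5809
Iteration 2:
  u = (5 - (4)·-0.1133 - (-4)·0.5373 - (3)·0.5809) / (15) = 0.3906
  v = (4 - (-4)·0.3906 - (-1)·0.5373 - (-4)·0.5809) / (10) = 0.8423
  w = (7 - (3)·0.3906 - (-2)·0.8423 - (1)·0.5809) / (10) = 0.6932
  t = (10 - (3)·0.3906 - (3)·0.8423 - (-3)·0.6932) / (13) = 0.6447
Residual b − A·x = (-3.3895, 0.4114, -0.0639, -0.0002)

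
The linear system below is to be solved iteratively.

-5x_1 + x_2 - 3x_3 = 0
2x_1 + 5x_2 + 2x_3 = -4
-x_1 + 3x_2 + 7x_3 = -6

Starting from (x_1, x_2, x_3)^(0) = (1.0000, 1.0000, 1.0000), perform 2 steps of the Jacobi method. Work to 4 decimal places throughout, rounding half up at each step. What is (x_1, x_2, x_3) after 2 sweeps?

(0.3657, -0.1828, -0.2286)

Iteration 1:
  x_1 = (0 - (1)·1.0000 - (-3)·1.0000) / (-5) = -0.4000
  x_2 = (-4 - (2)·1.0000 - (2)·1.0000) / (5) = -1.6000
  x_3 = (-6 - (-1)·1.0000 - (3)·1.0000) / (7) = -1.1429
Iteration 2:
  x_1 = (0 - (1)·-1.6000 - (-3)·-1.1429) / (-5) = 0.3657
  x_2 = (-4 - (2)·-0.4000 - (2)·-1.1429) / (5) = -0.1828
  x_3 = (-6 - (-1)·-0.4000 - (3)·-1.6000) / (7) = -0.2286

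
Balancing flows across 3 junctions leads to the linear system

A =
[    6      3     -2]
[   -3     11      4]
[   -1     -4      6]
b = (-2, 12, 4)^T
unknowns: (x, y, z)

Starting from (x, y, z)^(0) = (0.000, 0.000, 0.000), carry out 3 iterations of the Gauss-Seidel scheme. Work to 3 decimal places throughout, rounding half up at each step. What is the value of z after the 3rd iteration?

1.069

Iteration 1:
  x = (-2 - (3)·0.000 - (-2)·0.000) / (6) = -0.333
  y = (12 - (-3)·-0.333 - (4)·0.000) / (11) = 1.000
  z = (4 - (-1)·-0.333 - (-4)·1.000) / (6) = 1.278
Iteration 2:
  x = (-2 - (3)·1.000 - (-2)·1.278) / (6) = -0.407
  y = (12 - (-3)·-0.407 - (4)·1.278) / (11) = 0.515
  z = (4 - (-1)·-0.407 - (-4)·0.515) / (6) = 0.942
Iteration 3:
  x = (-2 - (3)·0.515 - (-2)·0.942) / (6) = -0.277
  y = (12 - (-3)·-0.277 - (4)·0.942) / (11) = 0.673
  z = (4 - (-1)·-0.277 - (-4)·0.673) / (6) = 1.069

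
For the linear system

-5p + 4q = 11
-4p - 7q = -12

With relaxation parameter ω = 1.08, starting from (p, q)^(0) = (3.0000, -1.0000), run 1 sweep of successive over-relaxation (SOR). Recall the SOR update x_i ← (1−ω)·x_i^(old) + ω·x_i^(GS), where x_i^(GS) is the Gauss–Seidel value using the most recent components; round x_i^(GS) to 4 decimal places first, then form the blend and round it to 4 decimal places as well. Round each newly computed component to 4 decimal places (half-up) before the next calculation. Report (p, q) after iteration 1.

Iteration 1:
  p: GS value = (11 - (4)·-1.0000) / (-5) = -3.0000;  p ← (1−ω)·3.0000 + ω·-3.0000 = -3.4800
  q: GS value = (-12 - (-4)·-3.4800) / (-7) = 3.7029;  q ← (1−ω)·-1.0000 + ω·3.7029 = 4.0791

(-3.4800, 4.0791)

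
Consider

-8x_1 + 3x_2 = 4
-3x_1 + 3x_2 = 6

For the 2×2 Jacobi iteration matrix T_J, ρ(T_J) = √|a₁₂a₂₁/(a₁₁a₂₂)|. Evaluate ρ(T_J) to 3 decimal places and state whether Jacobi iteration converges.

a₁₂a₂₁/(a₁₁a₂₂) = (3)·(-3) / ((-8)·(3)) = 0.375000
ρ = √|0.375000| = √0.375000 = 0.612
ρ < 1, so Jacobi converges

0.612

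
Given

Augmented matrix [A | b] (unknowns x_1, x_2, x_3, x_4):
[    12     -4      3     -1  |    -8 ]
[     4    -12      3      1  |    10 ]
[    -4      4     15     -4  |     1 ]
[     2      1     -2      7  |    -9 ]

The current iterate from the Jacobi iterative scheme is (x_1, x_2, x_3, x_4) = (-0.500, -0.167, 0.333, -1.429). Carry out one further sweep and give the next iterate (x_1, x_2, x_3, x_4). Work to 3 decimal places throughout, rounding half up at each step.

(-0.925, -1.036, -0.403, -1.024)

One sweep:
  x_1 = (-8 - (-4)·-0.167 - (3)·0.333 - (-1)·-1.429) / (12) = -0.925
  x_2 = (10 - (4)·-0.500 - (3)·0.333 - (1)·-1.429) / (-12) = -1.036
  x_3 = (1 - (-4)·-0.500 - (4)·-0.167 - (-4)·-1.429) / (15) = -0.403
  x_4 = (-9 - (2)·-0.500 - (1)·-0.167 - (-2)·0.333) / (7) = -1.024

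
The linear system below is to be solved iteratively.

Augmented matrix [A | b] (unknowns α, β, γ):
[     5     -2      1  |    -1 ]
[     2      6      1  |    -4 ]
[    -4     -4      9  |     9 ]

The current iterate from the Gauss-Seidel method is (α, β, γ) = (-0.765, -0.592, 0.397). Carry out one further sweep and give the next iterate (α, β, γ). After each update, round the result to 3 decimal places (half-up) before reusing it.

One sweep:
  α = (-1 - (-2)·-0.592 - (1)·0.397) / (5) = -0.516
  β = (-4 - (2)·-0.516 - (1)·0.397) / (6) = -0.561
  γ = (9 - (-4)·-0.516 - (-4)·-0.561) / (9) = 0.521

(-0.516, -0.561, 0.521)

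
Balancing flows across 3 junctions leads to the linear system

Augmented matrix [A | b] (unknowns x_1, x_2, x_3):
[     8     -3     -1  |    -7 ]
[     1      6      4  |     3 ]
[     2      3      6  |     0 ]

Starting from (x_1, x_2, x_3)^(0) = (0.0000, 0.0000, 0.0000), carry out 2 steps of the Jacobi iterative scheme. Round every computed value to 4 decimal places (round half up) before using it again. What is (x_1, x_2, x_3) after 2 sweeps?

Iteration 1:
  x_1 = (-7 - (-3)·0.0000 - (-1)·0.0000) / (8) = -0.8750
  x_2 = (3 - (1)·0.0000 - (4)·0.0000) / (6) = 0.5000
  x_3 = (0 - (2)·0.0000 - (3)·0.0000) / (6) = 0.0000
Iteration 2:
  x_1 = (-7 - (-3)·0.5000 - (-1)·0.0000) / (8) = -0.6875
  x_2 = (3 - (1)·-0.8750 - (4)·0.0000) / (6) = 0.6458
  x_3 = (0 - (2)·-0.8750 - (3)·0.5000) / (6) = 0.0417

(-0.6875, 0.6458, 0.0417)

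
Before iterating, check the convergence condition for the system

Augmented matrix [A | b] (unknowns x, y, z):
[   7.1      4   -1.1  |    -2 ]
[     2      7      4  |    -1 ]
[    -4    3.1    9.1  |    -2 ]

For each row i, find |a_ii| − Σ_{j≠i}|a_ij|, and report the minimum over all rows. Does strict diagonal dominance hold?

1

row 1: |7.1| − (4+1.1) = 2
row 2: |7| − (2+4) = 1
row 3: |9.1| − (4+3.1) = 2
minimum over rows = 1 → strictly diagonally dominant (convergence guaranteed)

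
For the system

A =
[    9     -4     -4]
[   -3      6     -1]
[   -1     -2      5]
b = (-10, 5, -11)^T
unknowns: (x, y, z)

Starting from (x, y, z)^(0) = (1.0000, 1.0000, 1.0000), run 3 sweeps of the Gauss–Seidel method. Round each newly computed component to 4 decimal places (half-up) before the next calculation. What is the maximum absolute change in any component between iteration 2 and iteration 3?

Iteration 1:
  x = (-10 - (-4)·1.0000 - (-4)·1.0000) / (9) = -0.2222
  y = (5 - (-3)·-0.2222 - (-1)·1.0000) / (6) = 0.8889
  z = (-11 - (-1)·-0.2222 - (-2)·0.8889) / (5) = -1.8889
Iteration 2:
  x = (-10 - (-4)·0.8889 - (-4)·-1.8889) / (9) = -1.5556
  y = (5 - (-3)·-1.5556 - (-1)·-1.8889) / (6) = -0.2593
  z = (-11 - (-1)·-1.5556 - (-2)·-0.2593) / (5) = -2.6148
Iteration 3:
  x = (-10 - (-4)·-0.2593 - (-4)·-2.6148) / (9) = -2.3885
  y = (5 - (-3)·-2.3885 - (-1)·-2.6148) / (6) = -0.7967
  z = (-11 - (-1)·-2.3885 - (-2)·-0.7967) / (5) = -2.9964
Change: (-0.8329, -0.5374, -0.3816) → max |·| = 0.8329

0.8329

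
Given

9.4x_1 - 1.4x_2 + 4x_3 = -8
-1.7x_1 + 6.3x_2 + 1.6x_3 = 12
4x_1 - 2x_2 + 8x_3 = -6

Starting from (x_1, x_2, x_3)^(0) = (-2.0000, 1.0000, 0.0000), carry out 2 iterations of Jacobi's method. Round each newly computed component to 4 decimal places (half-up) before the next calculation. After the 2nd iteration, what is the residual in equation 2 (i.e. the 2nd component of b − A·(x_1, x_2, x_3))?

Iteration 1:
  x_1 = (-8 - (-1.4)·1.0000 - (4)·0.0000) / (9.4) = -0.7021
  x_2 = (12 - (-1.7)·-2.0000 - (1.6)·0.0000) / (6.3) = 1.3651
  x_3 = (-6 - (4)·-2.0000 - (-2)·1.0000) / (8) = 0.5000
Iteration 2:
  x_1 = (-8 - (-1.4)·1.3651 - (4)·0.5000) / (9.4) = -0.8605
  x_2 = (12 - (-1.7)·-0.7021 - (1.6)·0.5000) / (6.3) = 1.5883
  x_3 = (-6 - (4)·-0.7021 - (-2)·1.3651) / (8) = -0.0577
Residual b − A·x = (2.5431, 0.6232, 1.0802)

0.6232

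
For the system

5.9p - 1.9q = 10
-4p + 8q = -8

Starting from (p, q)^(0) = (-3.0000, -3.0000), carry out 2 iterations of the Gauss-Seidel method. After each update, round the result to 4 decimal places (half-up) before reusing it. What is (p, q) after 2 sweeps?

Iteration 1:
  p = (10 - (-1.9)·-3.0000) / (5.9) = 0.7288
  q = (-8 - (-4)·0.7288) / (8) = -0.6356
Iteration 2:
  p = (10 - (-1.9)·-0.6356) / (5.9) = 1.4902
  q = (-8 - (-4)·1.4902) / (8) = -0.2549

(1.4902, -0.2549)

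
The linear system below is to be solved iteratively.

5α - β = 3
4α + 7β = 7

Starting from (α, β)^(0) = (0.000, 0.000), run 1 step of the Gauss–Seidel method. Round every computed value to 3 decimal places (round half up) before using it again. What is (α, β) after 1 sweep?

Iteration 1:
  α = (3 - (-1)·0.000) / (5) = 0.600
  β = (7 - (4)·0.600) / (7) = 0.657

(0.600, 0.657)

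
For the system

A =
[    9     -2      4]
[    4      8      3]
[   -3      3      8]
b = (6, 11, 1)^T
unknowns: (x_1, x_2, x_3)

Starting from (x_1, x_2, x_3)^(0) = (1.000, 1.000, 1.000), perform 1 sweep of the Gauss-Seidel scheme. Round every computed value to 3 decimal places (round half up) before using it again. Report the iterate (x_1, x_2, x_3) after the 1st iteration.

Iteration 1:
  x_1 = (6 - (-2)·1.000 - (4)·1.000) / (9) = 0.444
  x_2 = (11 - (4)·0.444 - (3)·1.000) / (8) = 0.778
  x_3 = (1 - (-3)·0.444 - (3)·0.778) / (8) = 0.000

(0.444, 0.778, 0.000)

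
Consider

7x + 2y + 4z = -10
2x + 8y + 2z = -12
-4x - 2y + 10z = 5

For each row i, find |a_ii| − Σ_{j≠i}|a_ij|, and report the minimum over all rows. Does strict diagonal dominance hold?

row 1: |7| − (2+4) = 1
row 2: |8| − (2+2) = 4
row 3: |10| − (4+2) = 4
minimum over rows = 1 → strictly diagonally dominant (convergence guaranteed)

1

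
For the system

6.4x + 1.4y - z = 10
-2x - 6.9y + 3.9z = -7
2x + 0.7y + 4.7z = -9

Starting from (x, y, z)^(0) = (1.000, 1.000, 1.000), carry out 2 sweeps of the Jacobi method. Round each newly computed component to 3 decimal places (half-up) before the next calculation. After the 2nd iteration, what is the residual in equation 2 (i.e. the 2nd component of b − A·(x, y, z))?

Iteration 1:
  x = (10 - (1.4)·1.000 - (-1)·1.000) / (6.4) = 1.500
  y = (-7 - (-2)·1.000 - (3.9)·1.000) / (-6.9) = 1.290
  z = (-9 - (2)·1.000 - (0.7)·1.000) / (4.7) = -2.489
Iteration 2:
  x = (10 - (1.4)·1.290 - (-1)·-2.489) / (6.4) = 0.891
  y = (-7 - (-2)·1.500 - (3.9)·-2.489) / (-6.9) = -0.827
  z = (-9 - (2)·1.500 - (0.7)·1.290) / (4.7) = -2.745
Residual b − A·x = (2.710, -0.219, 2.698)

-0.219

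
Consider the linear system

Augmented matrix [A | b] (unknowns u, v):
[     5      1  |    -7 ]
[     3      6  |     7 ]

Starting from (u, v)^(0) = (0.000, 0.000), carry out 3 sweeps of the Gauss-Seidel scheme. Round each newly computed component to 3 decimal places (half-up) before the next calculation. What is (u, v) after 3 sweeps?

Iteration 1:
  u = (-7 - (1)·0.000) / (5) = -1.400
  v = (7 - (3)·-1.400) / (6) = 1.867
Iteration 2:
  u = (-7 - (1)·1.867) / (5) = -1.773
  v = (7 - (3)·-1.773) / (6) = 2.053
Iteration 3:
  u = (-7 - (1)·2.053) / (5) = -1.811
  v = (7 - (3)·-1.811) / (6) = 2.072

(-1.811, 2.072)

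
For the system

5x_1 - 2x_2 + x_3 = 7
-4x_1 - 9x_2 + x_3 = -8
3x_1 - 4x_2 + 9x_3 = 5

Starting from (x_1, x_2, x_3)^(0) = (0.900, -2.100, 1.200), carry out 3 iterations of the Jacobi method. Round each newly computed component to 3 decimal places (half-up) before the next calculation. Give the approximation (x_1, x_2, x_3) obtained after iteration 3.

(1.523, 0.177, 0.259)

Iteration 1:
  x_1 = (7 - (-2)·-2.100 - (1)·1.200) / (5) = 0.320
  x_2 = (-8 - (-4)·0.900 - (1)·1.200) / (-9) = 0.622
  x_3 = (5 - (3)·0.900 - (-4)·-2.100) / (9) = -0.678
Iteration 2:
  x_1 = (7 - (-2)·0.622 - (1)·-0.678) / (5) = 1.784
  x_2 = (-8 - (-4)·0.320 - (1)·-0.678) / (-9) = 0.671
  x_3 = (5 - (3)·0.320 - (-4)·0.622) / (9) = 0.725
Iteration 3:
  x_1 = (7 - (-2)·0.671 - (1)·0.725) / (5) = 1.523
  x_2 = (-8 - (-4)·1.784 - (1)·0.725) / (-9) = 0.177
  x_3 = (5 - (3)·1.784 - (-4)·0.671) / (9) = 0.259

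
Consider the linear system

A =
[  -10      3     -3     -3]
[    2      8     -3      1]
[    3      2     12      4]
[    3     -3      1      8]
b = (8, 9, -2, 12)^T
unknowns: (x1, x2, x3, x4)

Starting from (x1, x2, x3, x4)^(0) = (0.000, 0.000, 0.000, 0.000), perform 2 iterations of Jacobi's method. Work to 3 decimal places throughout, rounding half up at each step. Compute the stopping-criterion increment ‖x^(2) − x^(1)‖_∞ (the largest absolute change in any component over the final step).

Iteration 1:
  x1 = (8 - (3)·0.000 - (-3)·0.000 - (-3)·0.000) / (-10) = -0.800
  x2 = (9 - (2)·0.000 - (-3)·0.000 - (1)·0.000) / (8) = 1.125
  x3 = (-2 - (3)·0.000 - (2)·0.000 - (4)·0.000) / (12) = -0.167
  x4 = (12 - (3)·0.000 - (-3)·0.000 - (1)·0.000) / (8) = 1.500
Iteration 2:
  x1 = (8 - (3)·1.125 - (-3)·-0.167 - (-3)·1.500) / (-10) = -0.862
  x2 = (9 - (2)·-0.800 - (-3)·-0.167 - (1)·1.500) / (8) = 1.075
  x3 = (-2 - (3)·-0.800 - (2)·1.125 - (4)·1.500) / (12) = -0.654
  x4 = (12 - (3)·-0.800 - (-3)·1.125 - (1)·-0.167) / (8) = 2.243
Change: (-0.062, -0.050, -0.487, 0.743) → max |·| = 0.743

0.743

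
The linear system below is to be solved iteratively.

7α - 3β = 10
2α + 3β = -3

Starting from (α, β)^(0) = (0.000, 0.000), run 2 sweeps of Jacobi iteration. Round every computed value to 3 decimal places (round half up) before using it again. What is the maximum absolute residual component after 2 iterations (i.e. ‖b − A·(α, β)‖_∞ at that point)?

Iteration 1:
  α = (10 - (-3)·0.000) / (7) = 1.429
  β = (-3 - (2)·0.000) / (3) = -1.000
Iteration 2:
  α = (10 - (-3)·-1.000) / (7) = 1.000
  β = (-3 - (2)·1.429) / (3) = -1.953
Residual b − A·x = (-2.859, 0.859); ∞-norm = 2.859

2.859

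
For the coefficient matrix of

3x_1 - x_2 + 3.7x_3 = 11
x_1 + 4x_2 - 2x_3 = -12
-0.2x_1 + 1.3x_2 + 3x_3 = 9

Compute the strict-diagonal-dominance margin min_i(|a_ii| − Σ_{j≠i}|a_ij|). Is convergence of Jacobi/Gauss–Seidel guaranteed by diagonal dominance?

-1.7

row 1: |3| − (1+3.7) = -1.7
row 2: |4| − (1+2) = 1
row 3: |3| − (0.2+1.3) = 1.5
minimum over rows = -1.7 → not strictly diagonally dominant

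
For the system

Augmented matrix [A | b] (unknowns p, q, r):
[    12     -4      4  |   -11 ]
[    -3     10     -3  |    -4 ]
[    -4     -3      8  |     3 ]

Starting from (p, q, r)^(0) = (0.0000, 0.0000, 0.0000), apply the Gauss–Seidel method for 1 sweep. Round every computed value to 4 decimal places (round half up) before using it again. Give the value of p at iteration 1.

-0.9167

Iteration 1:
  p = (-11 - (-4)·0.0000 - (4)·0.0000) / (12) = -0.9167
  q = (-4 - (-3)·-0.9167 - (-3)·0.0000) / (10) = -0.6750
  r = (3 - (-4)·-0.9167 - (-3)·-0.6750) / (8) = -0.3365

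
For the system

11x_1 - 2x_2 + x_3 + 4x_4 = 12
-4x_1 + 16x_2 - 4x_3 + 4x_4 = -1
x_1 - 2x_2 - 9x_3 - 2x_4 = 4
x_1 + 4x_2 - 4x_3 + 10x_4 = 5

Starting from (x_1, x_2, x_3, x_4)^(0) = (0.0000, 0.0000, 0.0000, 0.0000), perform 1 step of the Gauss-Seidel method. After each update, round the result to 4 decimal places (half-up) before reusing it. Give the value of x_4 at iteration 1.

Iteration 1:
  x_1 = (12 - (-2)·0.0000 - (1)·0.0000 - (4)·0.0000) / (11) = 1.0909
  x_2 = (-1 - (-4)·1.0909 - (-4)·0.0000 - (4)·0.0000) / (16) = 0.2102
  x_3 = (4 - (1)·1.0909 - (-2)·0.2102 - (-2)·0.0000) / (-9) = -0.3699
  x_4 = (5 - (1)·1.0909 - (4)·0.2102 - (-4)·-0.3699) / (10) = 0.1589

0.1589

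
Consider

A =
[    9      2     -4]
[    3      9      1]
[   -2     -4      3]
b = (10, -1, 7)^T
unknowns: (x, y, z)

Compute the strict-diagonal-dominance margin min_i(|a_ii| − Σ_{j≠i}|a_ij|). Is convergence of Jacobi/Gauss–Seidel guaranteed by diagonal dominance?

-3

row 1: |9| − (2+4) = 3
row 2: |9| − (3+1) = 5
row 3: |3| − (2+4) = -3
minimum over rows = -3 → not strictly diagonally dominant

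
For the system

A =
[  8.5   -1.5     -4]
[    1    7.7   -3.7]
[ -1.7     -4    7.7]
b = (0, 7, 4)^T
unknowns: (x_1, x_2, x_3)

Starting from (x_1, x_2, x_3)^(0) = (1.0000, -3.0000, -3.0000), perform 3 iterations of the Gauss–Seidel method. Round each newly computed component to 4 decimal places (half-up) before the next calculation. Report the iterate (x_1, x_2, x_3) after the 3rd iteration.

Iteration 1:
  x_1 = (0 - (-1.5)·-3.0000 - (-4)·-3.0000) / (8.5) = -1.9412
  x_2 = (7 - (1)·-1.9412 - (-3.7)·-3.0000) / (7.7) = -0.2804
  x_3 = (4 - (-1.7)·-1.9412 - (-4)·-0.2804) / (7.7) = -0.0548
Iteration 2:
  x_1 = (0 - (-1.5)·-0.2804 - (-4)·-0.0548) / (8.5) = -0.0753
  x_2 = (7 - (1)·-0.0753 - (-3.7)·-0.0548) / (7.7) = 0.8925
  x_3 = (4 - (-1.7)·-0.0753 - (-4)·0.8925) / (7.7) = 0.9665
Iteration 3:
  x_1 = (0 - (-1.5)·0.8925 - (-4)·0.9665) / (8.5) = 0.6123
  x_2 = (7 - (1)·0.6123 - (-3.7)·0.9665) / (7.7) = 1.2940
  x_3 = (4 - (-1.7)·0.6123 - (-4)·1.2940) / (7.7) = 1.3269

(0.6123, 1.2940, 1.3269)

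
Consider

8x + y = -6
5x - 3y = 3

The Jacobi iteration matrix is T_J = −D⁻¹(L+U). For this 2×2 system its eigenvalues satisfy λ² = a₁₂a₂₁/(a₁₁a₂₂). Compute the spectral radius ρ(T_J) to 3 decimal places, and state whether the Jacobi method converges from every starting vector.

0.456

a₁₂a₂₁/(a₁₁a₂₂) = (1)·(5) / ((8)·(-3)) = -0.208333
ρ = √|-0.208333| = √0.208333 = 0.456
ρ < 1, so Jacobi converges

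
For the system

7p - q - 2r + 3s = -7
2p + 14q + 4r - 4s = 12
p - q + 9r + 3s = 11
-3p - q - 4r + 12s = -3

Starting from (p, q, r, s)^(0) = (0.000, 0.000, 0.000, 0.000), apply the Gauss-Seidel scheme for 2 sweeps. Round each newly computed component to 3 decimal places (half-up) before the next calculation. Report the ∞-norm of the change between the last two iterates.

Iteration 1:
  p = (-7 - (-1)·0.000 - (-2)·0.000 - (3)·0.000) / (7) = -1.000
  q = (12 - (2)·-1.000 - (4)·0.000 - (-4)·0.000) / (14) = 1.000
  r = (11 - (1)·-1.000 - (-1)·1.000 - (3)·0.000) / (9) = 1.444
  s = (-3 - (-3)·-1.000 - (-1)·1.000 - (-4)·1.444) / (12) = 0.065
Iteration 2:
  p = (-7 - (-1)·1.000 - (-2)·1.444 - (3)·0.065) / (7) = -0.472
  q = (12 - (2)·-0.472 - (4)·1.444 - (-4)·0.065) / (14) = 0.531
  r = (11 - (1)·-0.472 - (-1)·0.531 - (3)·0.065) / (9) = 1.312
  s = (-3 - (-3)·-0.472 - (-1)·0.531 - (-4)·1.312) / (12) = 0.114
Change: (0.528, -0.469, -0.132, 0.049) → max |·| = 0.528

0.528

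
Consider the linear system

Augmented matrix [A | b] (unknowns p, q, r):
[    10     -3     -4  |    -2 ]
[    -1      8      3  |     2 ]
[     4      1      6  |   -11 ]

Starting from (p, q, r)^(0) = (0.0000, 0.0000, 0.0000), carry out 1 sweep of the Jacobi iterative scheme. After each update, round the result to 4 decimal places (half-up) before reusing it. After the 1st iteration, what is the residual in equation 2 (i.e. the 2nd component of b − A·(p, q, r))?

Iteration 1:
  p = (-2 - (-3)·0.0000 - (-4)·0.0000) / (10) = -0.2000
  q = (2 - (-1)·0.0000 - (3)·0.0000) / (8) = 0.2500
  r = (-11 - (4)·0.0000 - (1)·0.0000) / (6) = -1.8333
Residual b − A·x = (-6.5832, 5.2999, 0.5498)

5.2999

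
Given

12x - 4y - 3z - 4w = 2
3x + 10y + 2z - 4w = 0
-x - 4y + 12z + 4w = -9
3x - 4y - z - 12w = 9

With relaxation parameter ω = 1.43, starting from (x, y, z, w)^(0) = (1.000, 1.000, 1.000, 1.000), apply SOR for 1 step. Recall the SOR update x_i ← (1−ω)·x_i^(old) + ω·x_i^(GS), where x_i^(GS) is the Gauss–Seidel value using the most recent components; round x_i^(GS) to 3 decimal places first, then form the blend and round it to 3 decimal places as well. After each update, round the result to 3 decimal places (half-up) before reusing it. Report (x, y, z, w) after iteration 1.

Iteration 1:
  x: GS value = (2 - (-4)·1.000 - (-3)·1.000 - (-4)·1.000) / (12) = 1.083;  x ← (1−ω)·1.000 + ω·1.083 = 1.119
  y: GS value = (0 - (3)·1.119 - (2)·1.000 - (-4)·1.000) / (10) = -0.136;  y ← (1−ω)·1.000 + ω·-0.136 = -0.624
  z: GS value = (-9 - (-1)·1.119 - (-4)·-0.624 - (4)·1.000) / (12) = -1.198;  z ← (1−ω)·1.000 + ω·-1.198 = -2.143
  w: GS value = (9 - (3)·1.119 - (-4)·-0.624 - (-1)·-2.143) / (-12) = -0.084;  w ← (1−ω)·1.000 + ω·-0.084 = -0.550

(1.119, -0.624, -2.143, -0.550)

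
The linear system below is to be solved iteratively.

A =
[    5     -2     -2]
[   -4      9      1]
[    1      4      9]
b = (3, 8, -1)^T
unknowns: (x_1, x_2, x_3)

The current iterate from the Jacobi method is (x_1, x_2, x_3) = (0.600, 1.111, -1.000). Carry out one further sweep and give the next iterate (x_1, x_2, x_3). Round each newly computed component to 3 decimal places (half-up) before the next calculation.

(0.644, 1.267, -0.672)

One sweep:
  x_1 = (3 - (-2)·1.111 - (-2)·-1.000) / (5) = 0.644
  x_2 = (8 - (-4)·0.600 - (1)·-1.000) / (9) = 1.267
  x_3 = (-1 - (1)·0.600 - (4)·1.111) / (9) = -0.672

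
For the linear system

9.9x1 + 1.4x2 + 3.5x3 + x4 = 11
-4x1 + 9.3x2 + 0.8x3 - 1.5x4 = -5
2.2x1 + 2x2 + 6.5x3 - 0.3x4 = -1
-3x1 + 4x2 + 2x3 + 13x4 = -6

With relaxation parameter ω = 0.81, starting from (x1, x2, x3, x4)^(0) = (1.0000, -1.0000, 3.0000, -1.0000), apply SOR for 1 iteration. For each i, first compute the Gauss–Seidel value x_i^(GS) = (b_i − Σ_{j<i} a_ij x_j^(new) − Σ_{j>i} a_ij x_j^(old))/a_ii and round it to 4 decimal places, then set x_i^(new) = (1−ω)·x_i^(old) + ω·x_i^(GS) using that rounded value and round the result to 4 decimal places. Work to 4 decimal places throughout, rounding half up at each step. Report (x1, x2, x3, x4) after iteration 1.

(0.4272, -0.8163, 0.4943, -0.3421)

Iteration 1:
  x1: GS value = (11 - (1.4)·-1.0000 - (3.5)·3.0000 - (1)·-1.0000) / (9.9) = 0.2929;  x1 ← (1−ω)·1.0000 + ω·0.2929 = 0.4272
  x2: GS value = (-5 - (-4)·0.4272 - (0.8)·3.0000 - (-1.5)·-1.0000) / (9.3) = -0.7732;  x2 ← (1−ω)·-1.0000 + ω·-0.7732 = -0.8163
  x3: GS value = (-1 - (2.2)·0.4272 - (2)·-0.8163 - (-0.3)·-1.0000) / (6.5) = -0.0934;  x3 ← (1−ω)·3.0000 + ω·-0.0934 = 0.4943
  x4: GS value = (-6 - (-3)·0.4272 - (4)·-0.8163 - (2)·0.4943) / (13) = -0.1878;  x4 ← (1−ω)·-1.0000 + ω·-0.1878 = -0.3421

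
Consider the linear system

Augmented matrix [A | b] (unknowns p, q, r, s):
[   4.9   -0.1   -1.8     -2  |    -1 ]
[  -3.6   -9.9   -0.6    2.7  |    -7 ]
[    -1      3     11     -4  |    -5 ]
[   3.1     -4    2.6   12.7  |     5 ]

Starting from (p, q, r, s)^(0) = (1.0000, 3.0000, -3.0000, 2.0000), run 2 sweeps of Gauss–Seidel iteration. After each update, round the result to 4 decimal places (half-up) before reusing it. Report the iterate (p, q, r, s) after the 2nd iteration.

Iteration 1:
  p = (-1 - (-0.1)·3.0000 - (-1.8)·-3.0000 - (-2)·2.0000) / (4.9) = -0.4286
  q = (-7 - (-3.6)·-0.4286 - (-0.6)·-3.0000 - (2.7)·2.0000) / (-9.9) = 1.5902
  r = (-5 - (-1)·-0.4286 - (3)·1.5902 - (-4)·2.0000) / (11) = -0.1999
  s = (5 - (3.1)·-0.4286 - (-4)·1.5902 - (2.6)·-0.1999) / (12.7) = 1.0401
Iteration 2:
  p = (-1 - (-0.1)·1.5902 - (-1.8)·-0.1999 - (-2)·1.0401) / (4.9) = 0.1795
  q = (-7 - (-3.6)·0.1795 - (-0.6)·-0.1999 - (2.7)·1.0401) / (-9.9) = 0.9376
  r = (-5 - (-1)·0.1795 - (3)·0.9376 - (-4)·1.0401) / (11) = -0.3157
  s = (5 - (3.1)·0.1795 - (-4)·0.9376 - (2.6)·-0.3157) / (12.7) = 0.7098

(0.1795, 0.9376, -0.3157, 0.7098)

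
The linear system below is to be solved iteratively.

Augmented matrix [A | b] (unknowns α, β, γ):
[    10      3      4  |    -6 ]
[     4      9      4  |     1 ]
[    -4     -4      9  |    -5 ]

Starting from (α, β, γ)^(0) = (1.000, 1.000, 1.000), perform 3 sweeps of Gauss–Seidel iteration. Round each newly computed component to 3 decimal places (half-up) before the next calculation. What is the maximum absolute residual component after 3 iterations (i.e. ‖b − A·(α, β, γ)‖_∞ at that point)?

Iteration 1:
  α = (-6 - (3)·1.000 - (4)·1.000) / (10) = -1.300
  β = (1 - (4)·-1.300 - (4)·1.000) / (9) = 0.244
  γ = (-5 - (-4)·-1.300 - (-4)·0.244) / (9) = -1.025
Iteration 2:
  α = (-6 - (3)·0.244 - (4)·-1.025) / (10) = -0.263
  β = (1 - (4)·-0.263 - (4)·-1.025) / (9) = 0.684
  γ = (-5 - (-4)·-0.263 - (-4)·0.684) / (9) = -0.368
Iteration 3:
  α = (-6 - (3)·0.684 - (4)·-0.368) / (10) = -0.658
  β = (1 - (4)·-0.658 - (4)·-0.368) / (9) = 0.567
  γ = (-5 - (-4)·-0.658 - (-4)·0.567) / (9) = -0.596
Residual b − A·x = (1.263, 0.913, 0.000); ∞-norm = 1.263

1.263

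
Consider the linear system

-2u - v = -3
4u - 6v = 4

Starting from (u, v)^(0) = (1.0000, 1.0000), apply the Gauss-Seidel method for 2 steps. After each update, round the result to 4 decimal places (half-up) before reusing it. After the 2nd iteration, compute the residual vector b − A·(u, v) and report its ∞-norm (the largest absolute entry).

0.3333

Iteration 1:
  u = (-3 - (-1)·1.0000) / (-2) = 1.0000
  v = (4 - (4)·1.0000) / (-6) = 0.0000
Iteration 2:
  u = (-3 - (-1)·0.0000) / (-2) = 1.5000
  v = (4 - (4)·1.5000) / (-6) = 0.3333
Residual b − A·x = (0.3333, -0.0002); ∞-norm = 0.3333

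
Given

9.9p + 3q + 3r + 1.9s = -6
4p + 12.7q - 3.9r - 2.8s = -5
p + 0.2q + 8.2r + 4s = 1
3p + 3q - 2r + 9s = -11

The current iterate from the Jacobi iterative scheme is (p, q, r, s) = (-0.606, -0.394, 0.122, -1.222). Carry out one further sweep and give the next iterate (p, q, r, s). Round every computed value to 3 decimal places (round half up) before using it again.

One sweep:
  p = (-6 - (3)·-0.394 - (3)·0.122 - (1.9)·-1.222) / (9.9) = -0.289
  q = (-5 - (4)·-0.606 - (-3.9)·0.122 - (-2.8)·-1.222) / (12.7) = -0.435
  r = (1 - (1)·-0.606 - (0.2)·-0.394 - (4)·-1.222) / (8.2) = 0.802
  s = (-11 - (3)·-0.606 - (3)·-0.394 - (-2)·0.122) / (9) = -0.862

(-0.289, -0.435, 0.802, -0.862)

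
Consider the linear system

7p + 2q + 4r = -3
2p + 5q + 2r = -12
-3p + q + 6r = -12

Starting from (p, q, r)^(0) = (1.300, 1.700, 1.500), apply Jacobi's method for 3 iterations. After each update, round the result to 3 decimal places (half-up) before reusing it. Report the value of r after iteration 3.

Iteration 1:
  p = (-3 - (2)·1.700 - (4)·1.500) / (7) = -1.771
  q = (-12 - (2)·1.300 - (2)·1.500) / (5) = -3.520
  r = (-12 - (-3)·1.300 - (1)·1.700) / (6) = -1.633
Iteration 2:
  p = (-3 - (2)·-3.520 - (4)·-1.633) / (7) = 1.510
  q = (-12 - (2)·-1.771 - (2)·-1.633) / (5) = -1.038
  r = (-12 - (-3)·-1.771 - (1)·-3.520) / (6) = -2.299
Iteration 3:
  p = (-3 - (2)·-1.038 - (4)·-2.299) / (7) = 1.182
  q = (-12 - (2)·1.510 - (2)·-2.299) / (5) = -2.084
  r = (-12 - (-3)·1.510 - (1)·-1.038) / (6) = -1.072

-1.072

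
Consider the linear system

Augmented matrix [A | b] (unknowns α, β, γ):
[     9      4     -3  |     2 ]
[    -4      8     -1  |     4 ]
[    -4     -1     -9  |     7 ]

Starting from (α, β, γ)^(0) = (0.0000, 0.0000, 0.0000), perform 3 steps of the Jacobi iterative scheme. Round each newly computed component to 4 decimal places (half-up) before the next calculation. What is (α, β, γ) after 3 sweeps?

Iteration 1:
  α = (2 - (4)·0.0000 - (-3)·0.0000) / (9) = 0.2222
  β = (4 - (-4)·0.0000 - (-1)·0.0000) / (8) = 0.5000
  γ = (7 - (-4)·0.0000 - (-1)·0.0000) / (-9) = -0.7778
Iteration 2:
  α = (2 - (4)·0.5000 - (-3)·-0.7778) / (9) = -0.2593
  β = (4 - (-4)·0.2222 - (-1)·-0.7778) / (8) = 0.5139
  γ = (7 - (-4)·0.2222 - (-1)·0.5000) / (-9) = -0.9321
Iteration 3:
  α = (2 - (4)·0.5139 - (-3)·-0.9321) / (9) = -0.3169
  β = (4 - (-4)·-0.2593 - (-1)·-0.9321) / (8) = 0.2538
  γ = (7 - (-4)·-0.2593 - (-1)·0.5139) / (-9) = -0.7196

(-0.3169, 0.2538, -0.7196)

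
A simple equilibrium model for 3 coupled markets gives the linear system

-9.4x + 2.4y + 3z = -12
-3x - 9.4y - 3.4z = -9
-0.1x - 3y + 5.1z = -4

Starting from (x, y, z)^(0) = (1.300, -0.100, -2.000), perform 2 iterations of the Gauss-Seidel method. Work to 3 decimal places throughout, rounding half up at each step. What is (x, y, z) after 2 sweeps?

(1.688, 0.382, -0.527)

Iteration 1:
  x = (-12 - (2.4)·-0.100 - (3)·-2.000) / (-9.4) = 0.613
  y = (-9 - (-3)·0.613 - (-3.4)·-2.000) / (-9.4) = 1.485
  z = (-4 - (-0.1)·0.613 - (-3)·1.485) / (5.1) = 0.101
Iteration 2:
  x = (-12 - (2.4)·1.485 - (3)·0.101) / (-9.4) = 1.688
  y = (-9 - (-3)·1.688 - (-3.4)·0.101) / (-9.4) = 0.382
  z = (-4 - (-0.1)·1.688 - (-3)·0.382) / (5.1) = -0.527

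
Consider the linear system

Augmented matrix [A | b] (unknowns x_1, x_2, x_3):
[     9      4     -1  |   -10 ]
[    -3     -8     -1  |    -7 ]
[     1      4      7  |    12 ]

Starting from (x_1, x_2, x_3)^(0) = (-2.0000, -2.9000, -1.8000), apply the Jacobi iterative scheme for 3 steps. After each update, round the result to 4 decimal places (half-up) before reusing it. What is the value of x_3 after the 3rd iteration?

Iteration 1:
  x_1 = (-10 - (4)·-2.9000 - (-1)·-1.8000) / (9) = -0.0222
  x_2 = (-7 - (-3)·-2.0000 - (-1)·-1.8000) / (-8) = 1.8500
  x_3 = (12 - (1)·-2.0000 - (4)·-2.9000) / (7) = 3.6571
Iteration 2:
  x_1 = (-10 - (4)·1.8500 - (-1)·3.6571) / (9) = -1.5270
  x_2 = (-7 - (-3)·-0.0222 - (-1)·3.6571) / (-8) = 0.4262
  x_3 = (12 - (1)·-0.0222 - (4)·1.8500) / (7) = 0.6603
Iteration 3:
  x_1 = (-10 - (4)·0.4262 - (-1)·0.6603) / (9) = -1.2272
  x_2 = (-7 - (-3)·-1.5270 - (-1)·0.6603) / (-8) = 1.3651
  x_3 = (12 - (1)·-1.5270 - (4)·0.4262) / (7) = 1.6889

1.6889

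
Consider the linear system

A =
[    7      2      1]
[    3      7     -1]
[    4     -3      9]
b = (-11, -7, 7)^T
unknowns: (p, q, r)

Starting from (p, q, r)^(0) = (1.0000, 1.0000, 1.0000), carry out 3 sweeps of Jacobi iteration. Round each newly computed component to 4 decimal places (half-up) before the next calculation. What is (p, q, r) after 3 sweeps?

(-1.7347, -0.2663, 1.3394)

Iteration 1:
  p = (-11 - (2)·1.0000 - (1)·1.0000) / (7) = -2.0000
  q = (-7 - (3)·1.0000 - (-1)·1.0000) / (7) = -1.2857
  r = (7 - (4)·1.0000 - (-3)·1.0000) / (9) = 0.6667
Iteration 2:
  p = (-11 - (2)·-1.2857 - (1)·0.6667) / (7) = -1.2993
  q = (-7 - (3)·-2.0000 - (-1)·0.6667) / (7) = -0.0476
  r = (7 - (4)·-2.0000 - (-3)·-1.2857) / (9) = 1.2381
Iteration 3:
  p = (-11 - (2)·-0.0476 - (1)·1.2381) / (7) = -1.7347
  q = (-7 - (3)·-1.2993 - (-1)·1.2381) / (7) = -0.2663
  r = (7 - (4)·-1.2993 - (-3)·-0.0476) / (9) = 1.3394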